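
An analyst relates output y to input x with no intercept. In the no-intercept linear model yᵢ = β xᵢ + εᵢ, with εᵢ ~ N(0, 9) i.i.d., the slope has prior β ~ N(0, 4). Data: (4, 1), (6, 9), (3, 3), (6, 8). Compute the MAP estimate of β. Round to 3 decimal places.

β̂_MAP = 1.159

log p(β | y) = −Σ(yᵢ − βxᵢ)²/(2·9) − β²/(2·4) + const.
Setting the derivative to zero: Σxᵢ(yᵢ − βxᵢ)/9 − β/4 = 0, so β = Σxᵢyᵢ / (Σxᵢ² + σ²/τ²).
Σxᵢyᵢ = 4·1 + 6·9 + 3·3 + 6·8 = 115; Σxᵢ² = 97; σ²/τ² = 2.25.
β̂_MAP = 115 / (97 + 2.25) = 115/99.25 ≈ 1.159.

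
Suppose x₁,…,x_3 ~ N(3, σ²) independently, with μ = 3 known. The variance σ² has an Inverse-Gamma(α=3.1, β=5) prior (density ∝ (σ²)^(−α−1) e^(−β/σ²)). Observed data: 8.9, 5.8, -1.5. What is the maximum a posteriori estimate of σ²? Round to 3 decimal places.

σ̂²_MAP = 6.509

Sum of squared deviations about the known mean: SS = (8.9−3)² + (5.8−3)² + (-1.5−3)² = 62.9.
The Normal likelihood contributes (σ²)^(−n/2) exp(−SS/(2σ²)), so the posterior is Inverse-Gamma(α + n/2, β + SS/2) = Inverse-Gamma(4.6, 36.45).
The mode of Inverse-Gamma(a, b) is b/(a+1) = 36.45/5.6 ≈ 6.509.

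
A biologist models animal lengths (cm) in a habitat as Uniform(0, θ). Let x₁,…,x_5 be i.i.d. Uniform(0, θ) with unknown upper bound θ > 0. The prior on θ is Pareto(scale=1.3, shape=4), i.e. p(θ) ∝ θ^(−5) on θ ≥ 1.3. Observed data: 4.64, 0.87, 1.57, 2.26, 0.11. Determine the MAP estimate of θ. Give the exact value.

The Uniform(0, θ) likelihood is θ^(−n) for θ ≥ max(xᵢ), zero otherwise. Here max(xᵢ) = 4.64.
Posterior ∝ θ^(−5) · θ^(−5) = θ^(−10) on θ ≥ max(1.3, 4.64) = 4.64.
This density is strictly decreasing in θ, so the posterior mode lies at the lower boundary of the support.

θ̂_MAP = 4.64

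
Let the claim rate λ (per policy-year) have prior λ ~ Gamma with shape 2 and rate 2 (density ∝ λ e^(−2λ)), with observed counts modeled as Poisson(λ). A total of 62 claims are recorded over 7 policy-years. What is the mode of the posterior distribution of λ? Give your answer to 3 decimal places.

λ̂_MAP = 7.000

Σxᵢ = 62, n = 7.
Posterior ∝ λe^(−2λ) · λ^62e^(−7λ) = λ^63e^(−9λ), i.e. Gamma(shape=64, rate=9).
The mode of a Gamma(a, b) with a ≥ 1 (shape–rate) is (a−1)/b = 63/9 ≈ 7.000.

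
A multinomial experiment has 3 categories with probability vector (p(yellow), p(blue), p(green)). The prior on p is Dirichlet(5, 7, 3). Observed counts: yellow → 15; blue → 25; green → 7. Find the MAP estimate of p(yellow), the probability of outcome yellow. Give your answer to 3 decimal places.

MAP estimate of p(yellow) = 0.322

The posterior is Dirichlet(αᵢ + nᵢ) = Dirichlet(20, 32, 10).
For a Dirichlet(a₁,…,a_K) with all aᵢ > 1, the mode has j-th component (aⱼ − 1)/(Σaᵢ − K).
Here Σaᵢ = 62 and K = 3, so p(yellow) = (20 − 1)/(62 − 3) = 19/59 ≈ 0.322.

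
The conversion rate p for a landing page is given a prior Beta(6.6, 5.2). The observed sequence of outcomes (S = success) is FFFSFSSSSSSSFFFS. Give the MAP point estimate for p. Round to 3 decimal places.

p̂_MAP = 0.566

Prior: Beta(6.6, 5.2).
Data: 9 successes in 16 trials (from the sequence). The binomial likelihood contributes p^9(1−p)^7, so the posterior is Beta(6.6+9, 5.2+7) = Beta(15.6, 12.2).
For Beta(a, b) with a, b > 1 the mode is (a−1)/(a+b−2) = 14.6/25.8 ≈ 0.566.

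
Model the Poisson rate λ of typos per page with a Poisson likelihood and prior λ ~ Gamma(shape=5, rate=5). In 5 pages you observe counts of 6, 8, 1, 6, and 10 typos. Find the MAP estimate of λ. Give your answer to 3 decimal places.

λ̂_MAP = 3.500

Σxᵢ = 6+8+1+6+10 = 31, with n = 5.
Posterior ∝ λ^4e^(−5λ) · λ^31e^(−5λ) = λ^35e^(−10λ), i.e. Gamma(shape=36, rate=10).
The mode of a Gamma(a, b) with a ≥ 1 (shape–rate) is (a−1)/b = 35/10 ≈ 3.500.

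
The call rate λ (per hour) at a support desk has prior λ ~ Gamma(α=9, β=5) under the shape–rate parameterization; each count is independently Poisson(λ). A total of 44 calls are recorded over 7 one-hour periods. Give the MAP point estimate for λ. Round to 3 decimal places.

Σxᵢ = 44, n = 7.
Posterior ∝ λ^8e^(−5λ) · λ^44e^(−7λ) = λ^52e^(−12λ), i.e. Gamma(shape=53, rate=12).
The mode of a Gamma(a, b) with a ≥ 1 (shape–rate) is (a−1)/b = 52/12 ≈ 4.333.

λ̂_MAP = 4.333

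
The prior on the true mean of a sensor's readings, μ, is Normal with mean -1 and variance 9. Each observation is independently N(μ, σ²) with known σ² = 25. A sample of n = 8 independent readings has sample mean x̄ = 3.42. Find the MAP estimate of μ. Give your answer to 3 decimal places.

μ̂_MAP = 2.281

n = 8, x̄ = 3.42.
For a Normal prior and Normal likelihood with known variance, the posterior is Normal; its mode equals its mean, the precision-weighted average.
Prior precision 1/σ₀² = 1/9; data precision n/σ² = 8/25 = 0.32.
μ̂ = ((1/9)·(-1) + 0.32·3.42) / (1/9 + 0.32) = (5531/5625)/(97/225) = 5531/2425 ≈ 2.281.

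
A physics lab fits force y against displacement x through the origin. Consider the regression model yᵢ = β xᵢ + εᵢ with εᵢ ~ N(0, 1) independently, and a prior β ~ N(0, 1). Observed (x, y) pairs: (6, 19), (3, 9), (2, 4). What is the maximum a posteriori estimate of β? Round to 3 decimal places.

log p(β | y) = −Σ(yᵢ − βxᵢ)²/(2·1) − β²/(2·1) + const.
Setting the derivative to zero: Σxᵢ(yᵢ − βxᵢ)/1 − β/1 = 0, so β = Σxᵢyᵢ / (Σxᵢ² + σ²/τ²).
Σxᵢyᵢ = 6·19 + 3·9 + 2·4 = 149; Σxᵢ² = 49; σ²/τ² = 1.
β̂_MAP = 149 / (49 + 1) = 149/50 ≈ 2.980.

β̂_MAP = 2.980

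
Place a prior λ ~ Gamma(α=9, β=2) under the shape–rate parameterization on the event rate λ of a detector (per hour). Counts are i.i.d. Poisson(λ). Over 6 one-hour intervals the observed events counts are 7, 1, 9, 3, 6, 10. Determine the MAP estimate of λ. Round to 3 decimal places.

Σxᵢ = 7+1+9+3+6+10 = 36, with n = 6.
Posterior ∝ λ^8e^(−2λ) · λ^36e^(−6λ) = λ^44e^(−8λ), i.e. Gamma(shape=45, rate=8).
The mode of a Gamma(a, b) with a ≥ 1 (shape–rate) is (a−1)/b = 44/8 ≈ 5.500.

λ̂_MAP = 5.500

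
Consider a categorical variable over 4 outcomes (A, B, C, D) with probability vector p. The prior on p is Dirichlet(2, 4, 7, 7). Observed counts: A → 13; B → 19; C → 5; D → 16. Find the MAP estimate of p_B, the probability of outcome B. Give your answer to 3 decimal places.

MAP estimate of p_B = 0.319

The posterior is Dirichlet(αᵢ + nᵢ) = Dirichlet(15, 23, 12, 23).
For a Dirichlet(a₁,…,a_K) with all aᵢ > 1, the mode has j-th component (aⱼ − 1)/(Σaᵢ − K).
Here Σaᵢ = 73 and K = 4, so p_B = (23 − 1)/(73 − 4) = 22/69 ≈ 0.319.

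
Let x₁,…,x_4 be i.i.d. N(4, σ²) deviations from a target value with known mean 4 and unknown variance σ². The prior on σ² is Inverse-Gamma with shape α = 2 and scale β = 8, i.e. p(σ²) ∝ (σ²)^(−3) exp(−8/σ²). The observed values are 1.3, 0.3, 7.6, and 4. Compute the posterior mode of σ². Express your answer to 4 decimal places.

σ̂²_MAP = 4.9940

Sum of squared deviations about the known mean: SS = (1.3−4)² + (0.3−4)² + (7.6−4)² + (4−4)² = 33.94.
The Normal likelihood contributes (σ²)^(−n/2) exp(−SS/(2σ²)), so the posterior is Inverse-Gamma(α + n/2, β + SS/2) = Inverse-Gamma(4, 24.97).
The mode of Inverse-Gamma(a, b) is b/(a+1) = 24.97/5 ≈ 4.9940.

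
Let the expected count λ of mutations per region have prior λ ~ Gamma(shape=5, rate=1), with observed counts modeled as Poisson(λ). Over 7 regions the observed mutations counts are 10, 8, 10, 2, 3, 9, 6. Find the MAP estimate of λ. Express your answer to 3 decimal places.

Σxᵢ = 10+8+10+2+3+9+6 = 48, with n = 7.
Posterior ∝ λ^4e^(−1λ) · λ^48e^(−7λ) = λ^52e^(−8λ), i.e. Gamma(shape=53, rate=8).
The mode of a Gamma(a, b) with a ≥ 1 (shape–rate) is (a−1)/b = 52/8 ≈ 6.500.

λ̂_MAP = 6.500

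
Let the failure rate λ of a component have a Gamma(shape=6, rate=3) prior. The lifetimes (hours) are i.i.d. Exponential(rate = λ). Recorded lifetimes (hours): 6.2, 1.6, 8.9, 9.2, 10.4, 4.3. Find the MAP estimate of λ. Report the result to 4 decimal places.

The Exponential(rate=λ) likelihood is ∝ λ^n e^(−λΣtᵢ). Here n = 6 and Σtᵢ = 6.2 + 1.6 + 8.9 + 9.2 + 10.4 + 4.3 = 40.6.
Posterior ∝ λ^5e^(−3λ) · λ^6e^(−40.6λ) = λ^11e^(−43.6λ), i.e. Gamma(12, 43.6).
Mode = (a−1)/b = 11/43.6 ≈ 0.2523.

λ̂_MAP = 0.2523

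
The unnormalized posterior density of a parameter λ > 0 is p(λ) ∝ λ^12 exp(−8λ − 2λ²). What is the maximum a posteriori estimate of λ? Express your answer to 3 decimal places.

λ̂_MAP = 1.000

ℓ'(λ) = 12/λ − 8 − 4λ. Setting this to zero and multiplying by λ: 4λ² + 8λ − 12 = 0.
λ = (−8 + √(8² + 4·4·12)) / (2·4) = (−8 + √256) / 8 = (−8 + 16)/8 = 1.
ℓ''(λ) = −12/λ² − 4 < 0, confirming a maximum.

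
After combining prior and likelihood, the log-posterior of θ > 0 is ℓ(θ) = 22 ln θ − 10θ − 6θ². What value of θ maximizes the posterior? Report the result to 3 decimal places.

ℓ'(θ) = 22/θ − 10 − 12θ. Setting this to zero and multiplying by θ: 12θ² + 10θ − 22 = 0.
θ = (−10 + √(10² + 4·12·22)) / (2·12) = (−10 + √1156) / 24 = (−10 + 34)/24 = 1.
ℓ''(θ) = −22/θ² − 12 < 0, confirming a maximum.

θ̂_MAP = 1.000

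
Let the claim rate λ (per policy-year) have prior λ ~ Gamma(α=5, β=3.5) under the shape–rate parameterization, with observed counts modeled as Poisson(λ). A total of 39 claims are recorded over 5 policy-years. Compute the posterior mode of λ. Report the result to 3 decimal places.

Σxᵢ = 39, n = 5.
Posterior ∝ λ^4e^(−3.5λ) · λ^39e^(−5λ) = λ^43e^(−8.5λ), i.e. Gamma(shape=44, rate=8.5).
The mode of a Gamma(a, b) with a ≥ 1 (shape–rate) is (a−1)/b = 43/8.5 ≈ 5.059.

λ̂_MAP = 5.059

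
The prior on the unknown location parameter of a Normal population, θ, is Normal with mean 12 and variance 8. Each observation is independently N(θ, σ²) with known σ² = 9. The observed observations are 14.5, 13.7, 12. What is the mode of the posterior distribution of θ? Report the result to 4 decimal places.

n = 3; x̄ = (14.5 + 13.7 + 12)/3 = 40.2/3 = 13.4.
For a Normal prior and Normal likelihood with known variance, the posterior is Normal; its mode equals its mean, the precision-weighted average.
Prior precision 1/σ₀² = 1/8 = 0.125; data precision n/σ² = 3/9 = 1/3.
θ̂ = (0.125·12 + (1/3)·13.4) / (0.125 + 1/3) = (179/30)/(11/24) = 716/55 ≈ 13.0182.

θ̂_MAP = 13.0182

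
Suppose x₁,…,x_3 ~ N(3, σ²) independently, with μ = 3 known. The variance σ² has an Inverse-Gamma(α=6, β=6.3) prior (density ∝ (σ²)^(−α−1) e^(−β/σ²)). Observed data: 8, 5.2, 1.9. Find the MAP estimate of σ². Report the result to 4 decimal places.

σ̂²_MAP = 2.5676

Sum of squared deviations about the known mean: SS = (8−3)² + (5.2−3)² + (1.9−3)² = 31.05.
The Normal likelihood contributes (σ²)^(−n/2) exp(−SS/(2σ²)), so the posterior is Inverse-Gamma(α + n/2, β + SS/2) = Inverse-Gamma(7.5, 21.825).
The mode of Inverse-Gamma(a, b) is b/(a+1) = 21.825/8.5 ≈ 2.5676.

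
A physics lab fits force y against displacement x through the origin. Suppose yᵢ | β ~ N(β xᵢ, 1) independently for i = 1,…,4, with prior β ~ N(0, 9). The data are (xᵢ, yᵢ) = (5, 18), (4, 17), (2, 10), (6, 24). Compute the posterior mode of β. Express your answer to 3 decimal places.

β̂_MAP = 3.970

log p(β | y) = −Σ(yᵢ − βxᵢ)²/(2·1) − β²/(2·9) + const.
Setting the derivative to zero: Σxᵢ(yᵢ − βxᵢ)/1 − β/9 = 0, so β = Σxᵢyᵢ / (Σxᵢ² + σ²/τ²).
Σxᵢyᵢ = 5·18 + 4·17 + 2·10 + 6·24 = 322; Σxᵢ² = 81; σ²/τ² = 1/9.
β̂_MAP = 322 / (81 + 1/9) = 322/(730/9) = 1449/365 ≈ 3.970.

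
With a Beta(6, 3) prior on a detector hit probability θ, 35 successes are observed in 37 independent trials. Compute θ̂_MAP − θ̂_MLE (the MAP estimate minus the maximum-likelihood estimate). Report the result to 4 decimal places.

MAP − MLE = -0.0369

Posterior is Beta(41, 5); MAP = (41−1)/(46−2) = 40/44 ≈ 0.90909.
MLE ignores the prior: θ̂_MLE = k/n = 35/37 ≈ 0.94595.
Difference = 40/44 − 35/37 = -15/407 ≈ -0.0369.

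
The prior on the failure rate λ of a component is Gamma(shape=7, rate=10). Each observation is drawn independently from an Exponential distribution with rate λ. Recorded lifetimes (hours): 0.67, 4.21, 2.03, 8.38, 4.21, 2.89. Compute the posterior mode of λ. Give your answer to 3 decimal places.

The Exponential(rate=λ) likelihood is ∝ λ^n e^(−λΣtᵢ). Here n = 6 and Σtᵢ = 0.67 + 4.21 + 2.03 + 8.38 + 4.21 + 2.89 = 22.39.
Posterior ∝ λ^6e^(−10λ) · λ^6e^(−22.39λ) = λ^12e^(−32.39λ), i.e. Gamma(13, 32.39).
Mode = (a−1)/b = 12/32.39 ≈ 0.370.

λ̂_MAP = 0.370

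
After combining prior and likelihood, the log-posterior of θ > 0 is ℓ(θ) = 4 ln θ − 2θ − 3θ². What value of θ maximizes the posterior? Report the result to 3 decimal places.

θ̂_MAP = 0.667

ℓ'(θ) = 4/θ − 2 − 6θ. Setting this to zero and multiplying by θ: 6θ² + 2θ − 4 = 0.
θ = (−2 + √(2² + 4·6·4)) / (2·6) = (−2 + √100) / 12 = (−2 + 10)/12 = 2/3.
ℓ''(θ) = −4/θ² − 6 < 0, confirming a maximum.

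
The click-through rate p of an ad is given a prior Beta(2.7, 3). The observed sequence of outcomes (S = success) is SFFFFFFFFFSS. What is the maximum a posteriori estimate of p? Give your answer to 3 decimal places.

p̂_MAP = 0.299

Prior: Beta(2.7, 3).
Data: 3 successes in 12 trials (from the sequence). The binomial likelihood contributes p^3(1−p)^9, so the posterior is Beta(2.7+3, 3+9) = Beta(5.7, 12).
For Beta(a, b) with a, b > 1 the mode is (a−1)/(a+b−2) = 4.7/15.7 ≈ 0.299.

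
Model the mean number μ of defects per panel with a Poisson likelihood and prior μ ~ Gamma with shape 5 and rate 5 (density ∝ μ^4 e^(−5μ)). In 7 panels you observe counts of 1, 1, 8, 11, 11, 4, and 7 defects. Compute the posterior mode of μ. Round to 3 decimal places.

Σxᵢ = 1+1+8+11+11+4+7 = 43, with n = 7.
Posterior ∝ μ^4e^(−5μ) · μ^43e^(−7μ) = μ^47e^(−12μ), i.e. Gamma(shape=48, rate=12).
The mode of a Gamma(a, b) with a ≥ 1 (shape–rate) is (a−1)/b = 47/12 ≈ 3.917.

μ̂_MAP = 3.917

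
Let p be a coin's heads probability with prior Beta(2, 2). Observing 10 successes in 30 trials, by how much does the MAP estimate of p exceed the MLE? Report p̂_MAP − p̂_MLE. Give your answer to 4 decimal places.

MAP − MLE = 0.0104

Posterior is Beta(12, 22); MAP = (12−1)/(34−2) = 11/32 ≈ 0.34375.
MLE ignores the prior: p̂_MLE = k/n = 10/30 ≈ 0.33333.
Difference = 11/32 − 10/30 = 1/96 ≈ 0.0104.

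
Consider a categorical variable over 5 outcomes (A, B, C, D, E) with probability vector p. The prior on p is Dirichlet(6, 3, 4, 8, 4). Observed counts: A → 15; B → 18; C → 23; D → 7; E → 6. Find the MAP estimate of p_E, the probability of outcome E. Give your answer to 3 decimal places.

MAP estimate of p_E = 0.101

The posterior is Dirichlet(αᵢ + nᵢ) = Dirichlet(21, 21, 27, 15, 10).
For a Dirichlet(a₁,…,a_K) with all aᵢ > 1, the mode has j-th component (aⱼ − 1)/(Σaᵢ − K).
Here Σaᵢ = 94 and K = 5, so p_E = (10 − 1)/(94 − 5) = 9/89 ≈ 0.101.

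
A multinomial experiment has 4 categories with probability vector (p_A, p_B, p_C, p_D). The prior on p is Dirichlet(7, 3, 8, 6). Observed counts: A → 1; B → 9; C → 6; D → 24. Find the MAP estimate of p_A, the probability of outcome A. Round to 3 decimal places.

MAP estimate of p_A = 0.117

The posterior is Dirichlet(αᵢ + nᵢ) = Dirichlet(8, 12, 14, 30).
For a Dirichlet(a₁,…,a_K) with all aᵢ > 1, the mode has j-th component (aⱼ − 1)/(Σaᵢ − K).
Here Σaᵢ = 64 and K = 4, so p_A = (8 − 1)/(64 − 4) = 7/60 ≈ 0.117.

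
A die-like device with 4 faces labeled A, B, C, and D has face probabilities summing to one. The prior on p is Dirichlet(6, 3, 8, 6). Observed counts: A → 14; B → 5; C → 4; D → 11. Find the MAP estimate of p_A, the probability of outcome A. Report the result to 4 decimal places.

The posterior is Dirichlet(αᵢ + nᵢ) = Dirichlet(20, 8, 12, 17).
For a Dirichlet(a₁,…,a_K) with all aᵢ > 1, the mode has j-th component (aⱼ − 1)/(Σaᵢ − K).
Here Σaᵢ = 57 and K = 4, so p_A = (20 − 1)/(57 − 4) = 19/53 ≈ 0.3585.

MAP estimate of p_A = 0.3585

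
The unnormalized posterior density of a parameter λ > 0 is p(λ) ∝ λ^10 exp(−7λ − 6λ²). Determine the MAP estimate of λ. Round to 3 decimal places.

ℓ'(λ) = 10/λ − 7 − 12λ. Setting this to zero and multiplying by λ: 12λ² + 7λ − 10 = 0.
λ = (−7 + √(7² + 4·12·10)) / (2·12) = (−7 + √529) / 24 = (−7 + 23)/24 = 2/3.
ℓ''(λ) = −10/λ² − 12 < 0, confirming a maximum.

λ̂_MAP = 0.667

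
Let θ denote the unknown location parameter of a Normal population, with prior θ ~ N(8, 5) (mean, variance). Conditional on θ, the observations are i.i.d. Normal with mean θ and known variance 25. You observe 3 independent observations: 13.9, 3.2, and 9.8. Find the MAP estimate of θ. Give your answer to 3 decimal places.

θ̂_MAP = 8.363

n = 3; x̄ = (13.9 + 3.2 + 9.8)/3 = 26.9/3 = 269/30 ≈ 8.9667.
For a Normal prior and Normal likelihood with known variance, the posterior is Normal; its mode equals its mean, the precision-weighted average.
Prior precision 1/σ₀² = 1/5 = 0.2; data precision n/σ² = 3/25 = 0.12.
θ̂ = (0.2·8 + 0.12·(269/30)) / (0.2 + 0.12) = 2.676/0.32 = 8.3625 ≈ 8.363.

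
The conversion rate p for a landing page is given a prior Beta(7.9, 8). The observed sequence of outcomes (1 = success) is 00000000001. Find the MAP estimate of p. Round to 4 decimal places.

p̂_MAP = 0.3173

Prior: Beta(7.9, 8).
Data: 1 success in 11 trials (from the sequence). The binomial likelihood contributes p(1−p)^10, so the posterior is Beta(7.9+1, 8+10) = Beta(8.9, 18).
For Beta(a, b) with a, b > 1 the mode is (a−1)/(a+b−2) = 7.9/24.9 ≈ 0.3173.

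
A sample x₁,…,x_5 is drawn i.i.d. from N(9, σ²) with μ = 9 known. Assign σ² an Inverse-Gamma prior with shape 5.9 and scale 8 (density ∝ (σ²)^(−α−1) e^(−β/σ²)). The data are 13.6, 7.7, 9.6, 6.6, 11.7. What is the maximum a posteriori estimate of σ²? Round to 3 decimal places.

Sum of squared deviations about the known mean: SS = (13.6−9)² + (7.7−9)² + (9.6−9)² + (6.6−9)² + (11.7−9)² = 36.26.
The Normal likelihood contributes (σ²)^(−n/2) exp(−SS/(2σ²)), so the posterior is Inverse-Gamma(α + n/2, β + SS/2) = Inverse-Gamma(8.4, 26.13).
The mode of Inverse-Gamma(a, b) is b/(a+1) = 26.13/9.4 ≈ 2.780.

σ̂²_MAP = 2.780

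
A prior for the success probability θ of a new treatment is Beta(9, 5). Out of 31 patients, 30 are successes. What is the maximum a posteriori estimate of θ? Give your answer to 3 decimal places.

θ̂_MAP = 0.884

Prior: Beta(9, 5).
Data: 30 successes in 31 trials. The binomial likelihood contributes θ^30(1−θ)^1, so the posterior is Beta(9+30, 5+1) = Beta(39, 6).
For Beta(a, b) with a, b > 1 the mode is (a−1)/(a+b−2) = 38/43 ≈ 0.884.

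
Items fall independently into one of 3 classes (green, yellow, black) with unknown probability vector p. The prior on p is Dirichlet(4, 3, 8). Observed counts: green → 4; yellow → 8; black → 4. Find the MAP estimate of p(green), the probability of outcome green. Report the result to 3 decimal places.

The posterior is Dirichlet(αᵢ + nᵢ) = Dirichlet(8, 11, 12).
For a Dirichlet(a₁,…,a_K) with all aᵢ > 1, the mode has j-th component (aⱼ − 1)/(Σaᵢ − K).
Here Σaᵢ = 31 and K = 3, so p(green) = (8 − 1)/(31 − 3) = 7/28 ≈ 0.250.

MAP estimate of p(green) = 0.250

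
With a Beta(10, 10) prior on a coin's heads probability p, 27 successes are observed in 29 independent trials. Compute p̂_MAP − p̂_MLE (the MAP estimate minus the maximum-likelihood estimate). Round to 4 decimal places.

Posterior is Beta(37, 12); MAP = (37−1)/(49−2) = 36/47 ≈ 0.76596.
MLE ignores the prior: p̂_MLE = k/n = 27/29 ≈ 0.93103.
Difference = 36/47 − 27/29 = -225/1363 ≈ -0.1651.

MAP − MLE = -0.1651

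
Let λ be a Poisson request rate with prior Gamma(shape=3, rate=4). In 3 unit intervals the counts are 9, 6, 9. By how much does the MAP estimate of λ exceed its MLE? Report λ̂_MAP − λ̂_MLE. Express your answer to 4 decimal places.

MAP − MLE = -4.2857

Σxᵢ = 24. Posterior is Gamma(27, 7); MAP = (27−1)/7 = 26/7 ≈ 3.71429.
MLE = x̄ = 24/3 ≈ 8.00000.
Difference = 26/7 − 24/3 = -30/7 ≈ -4.2857.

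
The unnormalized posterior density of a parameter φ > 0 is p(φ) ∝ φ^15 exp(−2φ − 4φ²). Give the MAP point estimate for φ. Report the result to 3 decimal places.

φ̂_MAP = 1.250

ℓ'(φ) = 15/φ − 2 − 8φ. Setting this to zero and multiplying by φ: 8φ² + 2φ − 15 = 0.
φ = (−2 + √(2² + 4·8·15)) / (2·8) = (−2 + √484) / 16 = (−2 + 22)/16 = 5/4.
ℓ''(φ) = −15/φ² − 8 < 0, confirming a maximum.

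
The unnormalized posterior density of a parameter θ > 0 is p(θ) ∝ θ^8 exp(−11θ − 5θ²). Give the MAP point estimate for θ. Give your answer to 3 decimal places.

θ̂_MAP = 0.500

ℓ'(θ) = 8/θ − 11 − 10θ. Setting this to zero and multiplying by θ: 10θ² + 11θ − 8 = 0.
θ = (−11 + √(11² + 4·10·8)) / (2·10) = (−11 + √441) / 20 = (−11 + 21)/20 = 1/2.
ℓ''(θ) = −8/θ² − 10 < 0, confirming a maximum.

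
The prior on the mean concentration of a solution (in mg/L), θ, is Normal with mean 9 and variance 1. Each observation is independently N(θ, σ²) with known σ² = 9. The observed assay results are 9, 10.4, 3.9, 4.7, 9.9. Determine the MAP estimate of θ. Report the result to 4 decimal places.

n = 5; x̄ = (9 + 10.4 + 3.9 + 4.7 + 9.9)/5 = 37.9/5 = 7.58.
For a Normal prior and Normal likelihood with known variance, the posterior is Normal; its mode equals its mean, the precision-weighted average.
Prior precision 1/σ₀² = 1/1 = 1; data precision n/σ² = 5/9.
θ̂ = (1·9 + (5/9)·7.58) / (1 + 5/9) = (1189/90)/(14/9) = 1189/140 ≈ 8.4929.

θ̂_MAP = 8.4929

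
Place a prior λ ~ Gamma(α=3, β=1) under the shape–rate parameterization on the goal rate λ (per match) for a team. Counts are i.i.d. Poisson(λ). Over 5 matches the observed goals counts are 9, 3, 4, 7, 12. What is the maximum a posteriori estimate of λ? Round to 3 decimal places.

λ̂_MAP = 6.167

Σxᵢ = 9+3+4+7+12 = 35, with n = 5.
Posterior ∝ λ^2e^(−1λ) · λ^35e^(−5λ) = λ^37e^(−6λ), i.e. Gamma(shape=38, rate=6).
The mode of a Gamma(a, b) with a ≥ 1 (shape–rate) is (a−1)/b = 37/6 ≈ 6.167.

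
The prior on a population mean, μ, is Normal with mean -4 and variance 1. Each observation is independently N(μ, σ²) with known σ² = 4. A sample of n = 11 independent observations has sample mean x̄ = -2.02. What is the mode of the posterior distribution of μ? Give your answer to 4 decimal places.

μ̂_MAP = -2.5480

n = 11, x̄ = -2.02.
For a Normal prior and Normal likelihood with known variance, the posterior is Normal; its mode equals its mean, the precision-weighted average.
Prior precision 1/σ₀² = 1/1 = 1; data precision n/σ² = 11/4 = 2.75.
μ̂ = (1·(-4) + 2.75·(-2.02)) / (1 + 2.75) = (-9.555)/3.75 = -2.5480.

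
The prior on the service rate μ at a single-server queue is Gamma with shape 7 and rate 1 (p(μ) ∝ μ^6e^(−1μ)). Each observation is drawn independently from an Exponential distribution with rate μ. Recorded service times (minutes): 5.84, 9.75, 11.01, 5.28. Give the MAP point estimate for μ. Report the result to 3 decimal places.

The Exponential(rate=μ) likelihood is ∝ μ^n e^(−μΣtᵢ). Here n = 4 and Σtᵢ = 5.84 + 9.75 + 11.01 + 5.28 = 31.88.
Posterior ∝ μ^6e^(−1μ) · μ^4e^(−31.88μ) = μ^10e^(−32.88μ), i.e. Gamma(11, 32.88).
Mode = (a−1)/b = 10/32.88 ≈ 0.304.

μ̂_MAP = 0.304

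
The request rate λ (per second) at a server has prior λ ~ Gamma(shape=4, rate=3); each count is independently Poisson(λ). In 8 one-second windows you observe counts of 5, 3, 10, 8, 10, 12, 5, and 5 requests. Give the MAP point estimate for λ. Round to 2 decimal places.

λ̂_MAP = 5.55

Σxᵢ = 5+3+10+8+10+12+5+5 = 58, with n = 8.
Posterior ∝ λ^3e^(−3λ) · λ^58e^(−8λ) = λ^61e^(−11λ), i.e. Gamma(shape=62, rate=11).
The mode of a Gamma(a, b) with a ≥ 1 (shape–rate) is (a−1)/b = 61/11 ≈ 5.55.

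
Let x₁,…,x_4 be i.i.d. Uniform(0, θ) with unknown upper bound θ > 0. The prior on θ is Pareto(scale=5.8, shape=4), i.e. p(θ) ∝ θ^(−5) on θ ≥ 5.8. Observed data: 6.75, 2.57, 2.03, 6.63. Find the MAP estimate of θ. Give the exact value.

The Uniform(0, θ) likelihood is θ^(−n) for θ ≥ max(xᵢ), zero otherwise. Here max(xᵢ) = 6.75.
Posterior ∝ θ^(−5) · θ^(−4) = θ^(−9) on θ ≥ max(5.8, 6.75) = 6.75.
This density is strictly decreasing in θ, so the posterior mode lies at the lower boundary of the support.

θ̂_MAP = 6.75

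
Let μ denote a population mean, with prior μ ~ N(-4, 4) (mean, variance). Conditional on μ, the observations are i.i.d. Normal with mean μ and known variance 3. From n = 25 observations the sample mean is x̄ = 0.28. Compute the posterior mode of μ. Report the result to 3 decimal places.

μ̂_MAP = 0.155

n = 25, x̄ = 0.28.
For a Normal prior and Normal likelihood with known variance, the posterior is Normal; its mode equals its mean, the precision-weighted average.
Prior precision 1/σ₀² = 1/4 = 0.25; data precision n/σ² = 25/3.
μ̂ = (0.25·(-4) + (25/3)·0.28) / (0.25 + 25/3) = (4/3)/(103/12) = 16/103 ≈ 0.155.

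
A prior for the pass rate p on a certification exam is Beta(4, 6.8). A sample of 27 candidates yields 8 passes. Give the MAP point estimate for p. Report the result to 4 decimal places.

p̂_MAP = 0.3073

Prior: Beta(4, 6.8).
Data: 8 successes in 27 trials. The binomial likelihood contributes p^8(1−p)^19, so the posterior is Beta(4+8, 6.8+19) = Beta(12, 25.8).
For Beta(a, b) with a, b > 1 the mode is (a−1)/(a+b−2) = 11/35.8 ≈ 0.3073.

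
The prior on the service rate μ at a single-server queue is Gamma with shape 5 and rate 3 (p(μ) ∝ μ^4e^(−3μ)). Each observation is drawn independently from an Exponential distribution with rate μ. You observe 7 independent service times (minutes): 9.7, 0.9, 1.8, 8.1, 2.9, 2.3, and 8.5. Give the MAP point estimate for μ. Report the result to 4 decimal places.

The Exponential(rate=μ) likelihood is ∝ μ^n e^(−μΣtᵢ). Here n = 7 and Σtᵢ = 9.7 + 0.9 + 1.8 + 8.1 + 2.9 + 2.3 + 8.5 = 34.2.
Posterior ∝ μ^4e^(−3μ) · μ^7e^(−34.2μ) = μ^11e^(−37.2μ), i.e. Gamma(12, 37.2).
Mode = (a−1)/b = 11/37.2 ≈ 0.2957.

μ̂_MAP = 0.2957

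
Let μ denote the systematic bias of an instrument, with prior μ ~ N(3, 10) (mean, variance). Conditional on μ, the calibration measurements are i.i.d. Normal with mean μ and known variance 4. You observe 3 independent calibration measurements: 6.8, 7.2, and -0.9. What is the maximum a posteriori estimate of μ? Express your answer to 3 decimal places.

μ̂_MAP = 4.206

n = 3; x̄ = (6.8 + 7.2 + (-0.9))/3 = 13.1/3 = 131/30 ≈ 4.3667.
For a Normal prior and Normal likelihood with known variance, the posterior is Normal; its mode equals its mean, the precision-weighted average.
Prior precision 1/σ₀² = 1/10 = 0.1; data precision n/σ² = 3/4 = 0.75.
μ̂ = (0.1·3 + 0.75·(131/30)) / (0.1 + 0.75) = 3.575/0.85 = 143/34 ≈ 4.206.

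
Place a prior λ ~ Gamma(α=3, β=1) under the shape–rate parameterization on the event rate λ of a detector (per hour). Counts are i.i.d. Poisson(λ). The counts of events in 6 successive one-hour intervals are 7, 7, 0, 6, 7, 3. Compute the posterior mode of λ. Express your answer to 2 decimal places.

λ̂_MAP = 4.57

Σxᵢ = 7+7+0+6+7+3 = 30, with n = 6.
Posterior ∝ λ^2e^(−1λ) · λ^30e^(−6λ) = λ^32e^(−7λ), i.e. Gamma(shape=33, rate=7).
The mode of a Gamma(a, b) with a ≥ 1 (shape–rate) is (a−1)/b = 32/7 ≈ 4.57.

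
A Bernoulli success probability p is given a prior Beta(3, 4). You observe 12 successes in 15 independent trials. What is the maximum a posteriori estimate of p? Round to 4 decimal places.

p̂_MAP = 0.7000

Prior: Beta(3, 4).
Data: 12 successes in 15 trials. The binomial likelihood contributes p^12(1−p)^3, so the posterior is Beta(3+12, 4+3) = Beta(15, 7).
For Beta(a, b) with a, b > 1 the mode is (a−1)/(a+b−2) = 14/20 ≈ 0.7000.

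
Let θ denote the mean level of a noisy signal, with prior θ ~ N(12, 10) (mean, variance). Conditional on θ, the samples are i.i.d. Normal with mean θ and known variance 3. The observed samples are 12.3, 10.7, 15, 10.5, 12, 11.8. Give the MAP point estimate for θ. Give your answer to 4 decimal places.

n = 6; x̄ = (12.3 + 10.7 + 15 + 10.5 + 12 + 11.8)/6 = 72.3/6 = 12.05.
For a Normal prior and Normal likelihood with known variance, the posterior is Normal; its mode equals its mean, the precision-weighted average.
Prior precision 1/σ₀² = 1/10 = 0.1; data precision n/σ² = 6/3 = 2.
θ̂ = (0.1·12 + 2·12.05) / (0.1 + 2) = 25.3/2.1 = 253/21 ≈ 12.0476.

θ̂_MAP = 12.0476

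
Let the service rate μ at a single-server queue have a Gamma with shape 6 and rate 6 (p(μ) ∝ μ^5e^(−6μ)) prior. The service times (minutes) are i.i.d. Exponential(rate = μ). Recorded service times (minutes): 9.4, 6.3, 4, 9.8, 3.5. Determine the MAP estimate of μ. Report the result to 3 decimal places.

μ̂_MAP = 0.256

The Exponential(rate=μ) likelihood is ∝ μ^n e^(−μΣtᵢ). Here n = 5 and Σtᵢ = 9.4 + 6.3 + 4 + 9.8 + 3.5 = 33.
Posterior ∝ μ^5e^(−6μ) · μ^5e^(−33μ) = μ^10e^(−39μ), i.e. Gamma(11, 39).
Mode = (a−1)/b = 10/39 ≈ 0.256.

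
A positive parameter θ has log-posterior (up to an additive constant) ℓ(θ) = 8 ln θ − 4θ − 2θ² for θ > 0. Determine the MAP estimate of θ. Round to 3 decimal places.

θ̂_MAP = 1.000

ℓ'(θ) = 8/θ − 4 − 4θ. Setting this to zero and multiplying by θ: 4θ² + 4θ − 8 = 0.
θ = (−4 + √(4² + 4·4·8)) / (2·4) = (−4 + √144) / 8 = (−4 + 12)/8 = 1.
ℓ''(θ) = −8/θ² − 4 < 0, confirming a maximum.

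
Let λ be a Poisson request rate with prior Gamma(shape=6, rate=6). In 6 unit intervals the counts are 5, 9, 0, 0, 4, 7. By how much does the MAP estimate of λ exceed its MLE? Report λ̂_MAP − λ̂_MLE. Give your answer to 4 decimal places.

Σxᵢ = 25. Posterior is Gamma(31, 12); MAP = (31−1)/12 = 30/12 ≈ 2.50000.
MLE = x̄ = 25/6 ≈ 4.16667.
Difference = 30/12 − 25/6 = -5/3 ≈ -1.6667.

MAP − MLE = -1.6667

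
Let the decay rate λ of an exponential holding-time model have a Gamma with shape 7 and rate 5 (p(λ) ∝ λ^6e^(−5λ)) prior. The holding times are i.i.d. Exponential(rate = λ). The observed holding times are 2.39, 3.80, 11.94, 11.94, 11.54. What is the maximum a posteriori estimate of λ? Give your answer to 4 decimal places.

λ̂_MAP = 0.2360

The Exponential(rate=λ) likelihood is ∝ λ^n e^(−λΣtᵢ). Here n = 5 and Σtᵢ = 2.39 + 3.80 + 11.94 + 11.94 + 11.54 = 41.61.
Posterior ∝ λ^6e^(−5λ) · λ^5e^(−41.61λ) = λ^11e^(−46.61λ), i.e. Gamma(12, 46.61).
Mode = (a−1)/b = 11/46.61 ≈ 0.2360.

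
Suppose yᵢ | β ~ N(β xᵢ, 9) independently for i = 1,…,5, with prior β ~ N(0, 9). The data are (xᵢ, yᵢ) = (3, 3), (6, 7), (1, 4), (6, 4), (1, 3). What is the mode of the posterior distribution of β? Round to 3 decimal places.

β̂_MAP = 0.976

log p(β | y) = −Σ(yᵢ − βxᵢ)²/(2·9) − β²/(2·9) + const.
Setting the derivative to zero: Σxᵢ(yᵢ − βxᵢ)/9 − β/9 = 0, so β = Σxᵢyᵢ / (Σxᵢ² + σ²/τ²).
Σxᵢyᵢ = 3·3 + 6·7 + 1·4 + 6·4 + 1·3 = 82; Σxᵢ² = 83; σ²/τ² = 1.
β̂_MAP = 82 / (83 + 1) = 82/84 ≈ 0.976.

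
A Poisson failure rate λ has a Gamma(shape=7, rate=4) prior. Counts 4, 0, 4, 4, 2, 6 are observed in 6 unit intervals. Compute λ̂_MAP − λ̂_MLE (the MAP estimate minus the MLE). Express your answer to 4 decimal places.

Σxᵢ = 20. Posterior is Gamma(27, 10); MAP = (27−1)/10 = 26/10 ≈ 2.60000.
MLE = x̄ = 20/6 ≈ 3.33333.
Difference = 26/10 − 20/6 = -11/15 ≈ -0.7333.

MAP − MLE = -0.7333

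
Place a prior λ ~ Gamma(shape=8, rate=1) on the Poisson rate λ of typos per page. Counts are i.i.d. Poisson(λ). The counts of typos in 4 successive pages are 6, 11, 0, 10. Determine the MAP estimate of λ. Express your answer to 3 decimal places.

λ̂_MAP = 6.800

Σxᵢ = 6+11+0+10 = 27, with n = 4.
Posterior ∝ λ^7e^(−1λ) · λ^27e^(−4λ) = λ^34e^(−5λ), i.e. Gamma(shape=35, rate=5).
The mode of a Gamma(a, b) with a ≥ 1 (shape–rate) is (a−1)/b = 34/5 ≈ 6.800.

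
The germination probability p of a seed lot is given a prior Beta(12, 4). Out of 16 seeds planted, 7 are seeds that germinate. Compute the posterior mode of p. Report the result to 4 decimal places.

Prior: Beta(12, 4).
Data: 7 successes in 16 trials. The binomial likelihood contributes p^7(1−p)^9, so the posterior is Beta(12+7, 4+9) = Beta(19, 13).
For Beta(a, b) with a, b > 1 the mode is (a−1)/(a+b−2) = 18/30 ≈ 0.6000.

p̂_MAP = 0.6000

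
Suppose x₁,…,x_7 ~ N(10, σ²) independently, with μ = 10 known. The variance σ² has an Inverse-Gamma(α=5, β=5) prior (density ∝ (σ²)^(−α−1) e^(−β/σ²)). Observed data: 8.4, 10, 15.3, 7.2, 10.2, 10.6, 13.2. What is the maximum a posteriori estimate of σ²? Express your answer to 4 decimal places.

σ̂²_MAP = 3.1121

Sum of squared deviations about the known mean: SS = (8.4−10)² + (10−10)² + (15.3−10)² + (7.2−10)² + (10.2−10)² + (10.6−10)² + (13.2−10)² = 49.13.
The Normal likelihood contributes (σ²)^(−n/2) exp(−SS/(2σ²)), so the posterior is Inverse-Gamma(α + n/2, β + SS/2) = Inverse-Gamma(8.5, 29.565).
The mode of Inverse-Gamma(a, b) is b/(a+1) = 29.565/9.5 ≈ 3.1121.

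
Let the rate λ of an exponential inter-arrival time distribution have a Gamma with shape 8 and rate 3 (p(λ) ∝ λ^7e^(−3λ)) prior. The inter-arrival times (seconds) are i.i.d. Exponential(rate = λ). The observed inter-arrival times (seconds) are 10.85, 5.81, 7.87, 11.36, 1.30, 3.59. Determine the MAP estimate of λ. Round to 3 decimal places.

The Exponential(rate=λ) likelihood is ∝ λ^n e^(−λΣtᵢ). Here n = 6 and Σtᵢ = 10.85 + 5.81 + 7.87 + 11.36 + 1.30 + 3.59 = 40.78.
Posterior ∝ λ^7e^(−3λ) · λ^6e^(−40.78λ) = λ^13e^(−43.78λ), i.e. Gamma(14, 43.78).
Mode = (a−1)/b = 13/43.78 ≈ 0.297.

λ̂_MAP = 0.297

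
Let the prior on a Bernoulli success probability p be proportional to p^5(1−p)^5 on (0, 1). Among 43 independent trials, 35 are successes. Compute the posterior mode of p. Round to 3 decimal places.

The prior density ∝ p^5(1−p)^5 is the kernel of Beta(6, 6).
Data: 35 successes in 43 trials. The binomial likelihood contributes p^35(1−p)^8, so the posterior is Beta(6+35, 6+8) = Beta(41, 14).
For Beta(a, b) with a, b > 1 the mode is (a−1)/(a+b−2) = 40/53 ≈ 0.755.

p̂_MAP = 0.755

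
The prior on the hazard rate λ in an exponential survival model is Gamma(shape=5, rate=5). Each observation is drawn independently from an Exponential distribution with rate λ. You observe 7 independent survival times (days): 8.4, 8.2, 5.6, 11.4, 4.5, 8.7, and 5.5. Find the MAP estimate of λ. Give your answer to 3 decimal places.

The Exponential(rate=λ) likelihood is ∝ λ^n e^(−λΣtᵢ). Here n = 7 and Σtᵢ = 8.4 + 8.2 + 5.6 + 11.4 + 4.5 + 8.7 + 5.5 = 52.3.
Posterior ∝ λ^4e^(−5λ) · λ^7e^(−52.3λ) = λ^11e^(−57.3λ), i.e. Gamma(12, 57.3).
Mode = (a−1)/b = 11/57.3 ≈ 0.192.

λ̂_MAP = 0.192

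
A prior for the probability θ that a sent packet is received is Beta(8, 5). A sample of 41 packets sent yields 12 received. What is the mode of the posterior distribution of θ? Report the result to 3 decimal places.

θ̂_MAP = 0.365

Prior: Beta(8, 5).
Data: 12 successes in 41 trials. The binomial likelihood contributes θ^12(1−θ)^29, so the posterior is Beta(8+12, 5+29) = Beta(20, 34).
For Beta(a, b) with a, b > 1 the mode is (a−1)/(a+b−2) = 19/52 ≈ 0.365.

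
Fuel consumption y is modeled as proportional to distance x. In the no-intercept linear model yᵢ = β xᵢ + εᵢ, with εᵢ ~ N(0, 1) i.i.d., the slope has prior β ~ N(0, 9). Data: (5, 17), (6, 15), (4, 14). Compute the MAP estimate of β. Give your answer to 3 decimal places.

β̂_MAP = 2.996

log p(β | y) = −Σ(yᵢ − βxᵢ)²/(2·1) − β²/(2·9) + const.
Setting the derivative to zero: Σxᵢ(yᵢ − βxᵢ)/1 − β/9 = 0, so β = Σxᵢyᵢ / (Σxᵢ² + σ²/τ²).
Σxᵢyᵢ = 5·17 + 6·15 + 4·14 = 231; Σxᵢ² = 77; σ²/τ² = 1/9.
β̂_MAP = 231 / (77 + 1/9) = 231/(694/9) = 2079/694 ≈ 2.996.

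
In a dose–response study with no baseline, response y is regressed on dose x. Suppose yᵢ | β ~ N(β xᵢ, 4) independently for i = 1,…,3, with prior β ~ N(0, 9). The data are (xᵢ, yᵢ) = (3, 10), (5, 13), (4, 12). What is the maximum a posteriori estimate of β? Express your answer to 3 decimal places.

β̂_MAP = 2.835

log p(β | y) = −Σ(yᵢ − βxᵢ)²/(2·4) − β²/(2·9) + const.
Setting the derivative to zero: Σxᵢ(yᵢ − βxᵢ)/4 − β/9 = 0, so β = Σxᵢyᵢ / (Σxᵢ² + σ²/τ²).
Σxᵢyᵢ = 3·10 + 5·13 + 4·12 = 143; Σxᵢ² = 50; σ²/τ² = 4/9.
β̂_MAP = 143 / (50 + 4/9) = 143/(454/9) = 1287/454 ≈ 2.835.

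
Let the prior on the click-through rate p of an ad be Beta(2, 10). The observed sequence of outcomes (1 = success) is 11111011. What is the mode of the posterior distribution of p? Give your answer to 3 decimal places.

Prior: Beta(2, 10).
Data: 7 successes in 8 trials (from the sequence). The binomial likelihood contributes p^7(1−p)^1, so the posterior is Beta(2+7, 10+1) = Beta(9, 11).
For Beta(a, b) with a, b > 1 the mode is (a−1)/(a+b−2) = 8/18 ≈ 0.444.

p̂_MAP = 0.444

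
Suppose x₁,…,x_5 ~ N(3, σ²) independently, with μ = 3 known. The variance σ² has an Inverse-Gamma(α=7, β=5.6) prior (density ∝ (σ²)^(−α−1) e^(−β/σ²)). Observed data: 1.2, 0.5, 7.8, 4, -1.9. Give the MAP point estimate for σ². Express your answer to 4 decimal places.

σ̂²_MAP = 3.2733

Sum of squared deviations about the known mean: SS = (1.2−3)² + (0.5−3)² + (7.8−3)² + (4−3)² + (-1.9−3)² = 57.54.
The Normal likelihood contributes (σ²)^(−n/2) exp(−SS/(2σ²)), so the posterior is Inverse-Gamma(α + n/2, β + SS/2) = Inverse-Gamma(9.5, 34.37).
The mode of Inverse-Gamma(a, b) is b/(a+1) = 34.37/10.5 ≈ 3.2733.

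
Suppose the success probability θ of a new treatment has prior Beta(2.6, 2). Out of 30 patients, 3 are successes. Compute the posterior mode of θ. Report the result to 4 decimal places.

θ̂_MAP = 0.1411

Prior: Beta(2.6, 2).
Data: 3 successes in 30 trials. The binomial likelihood contributes θ^3(1−θ)^27, so the posterior is Beta(2.6+3, 2+27) = Beta(5.6, 29).
For Beta(a, b) with a, b > 1 the mode is (a−1)/(a+b−2) = 4.6/32.6 ≈ 0.1411.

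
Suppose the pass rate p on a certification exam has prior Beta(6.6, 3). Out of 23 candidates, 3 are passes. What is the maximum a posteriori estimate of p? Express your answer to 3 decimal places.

p̂_MAP = 0.281

Prior: Beta(6.6, 3).
Data: 3 successes in 23 trials. The binomial likelihood contributes p^3(1−p)^20, so the posterior is Beta(6.6+3, 3+20) = Beta(9.6, 23).
For Beta(a, b) with a, b > 1 the mode is (a−1)/(a+b−2) = 8.6/30.6 ≈ 0.281.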